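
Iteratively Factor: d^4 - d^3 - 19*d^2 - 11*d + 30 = (d + 3)*(d^3 - 4*d^2 - 7*d + 10) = (d - 5)*(d + 3)*(d^2 + d - 2) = (d - 5)*(d + 2)*(d + 3)*(d - 1)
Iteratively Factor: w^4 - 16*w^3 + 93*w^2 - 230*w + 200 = (w - 5)*(w^3 - 11*w^2 + 38*w - 40) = (w - 5)*(w - 4)*(w^2 - 7*w + 10) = (w - 5)^2*(w - 4)*(w - 2)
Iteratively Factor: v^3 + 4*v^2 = (v)*(v^2 + 4*v) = v^2*(v + 4)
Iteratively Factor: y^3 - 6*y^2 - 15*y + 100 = (y - 5)*(y^2 - y - 20) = (y - 5)*(y + 4)*(y - 5)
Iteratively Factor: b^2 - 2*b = (b - 2)*(b)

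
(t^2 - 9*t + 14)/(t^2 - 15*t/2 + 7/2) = 2*(t - 2)/(2*t - 1)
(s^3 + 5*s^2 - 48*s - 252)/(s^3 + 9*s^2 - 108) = (s - 7)/(s - 3)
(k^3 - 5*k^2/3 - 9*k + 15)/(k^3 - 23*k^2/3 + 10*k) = (k^2 - 9)/(k*(k - 6))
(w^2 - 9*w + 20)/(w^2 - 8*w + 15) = (w - 4)/(w - 3)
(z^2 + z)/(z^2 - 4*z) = (z + 1)/(z - 4)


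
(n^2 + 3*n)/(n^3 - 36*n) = (n + 3)/(n^2 - 36)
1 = 1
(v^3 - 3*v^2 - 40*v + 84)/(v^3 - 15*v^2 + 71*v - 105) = (v^2 + 4*v - 12)/(v^2 - 8*v + 15)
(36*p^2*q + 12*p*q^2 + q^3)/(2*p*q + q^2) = (36*p^2 + 12*p*q + q^2)/(2*p + q)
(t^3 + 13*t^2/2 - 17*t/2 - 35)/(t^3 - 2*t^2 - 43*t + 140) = (t^2 - t/2 - 5)/(t^2 - 9*t + 20)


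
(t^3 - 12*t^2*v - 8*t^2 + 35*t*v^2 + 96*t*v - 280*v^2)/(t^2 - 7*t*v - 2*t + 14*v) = (t^2 - 5*t*v - 8*t + 40*v)/(t - 2)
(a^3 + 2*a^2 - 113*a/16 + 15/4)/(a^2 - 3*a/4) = a + 11/4 - 5/a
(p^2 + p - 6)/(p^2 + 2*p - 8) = (p + 3)/(p + 4)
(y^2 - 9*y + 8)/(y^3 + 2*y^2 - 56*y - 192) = (y - 1)/(y^2 + 10*y + 24)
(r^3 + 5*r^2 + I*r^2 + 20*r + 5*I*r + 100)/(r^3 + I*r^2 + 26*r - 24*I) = (r^2 + 5*r*(1 + I) + 25*I)/(r^2 + 5*I*r + 6)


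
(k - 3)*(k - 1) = k^2 - 4*k + 3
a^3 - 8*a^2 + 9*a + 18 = (a - 6)*(a - 3)*(a + 1)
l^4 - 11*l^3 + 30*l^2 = l^2*(l - 6)*(l - 5)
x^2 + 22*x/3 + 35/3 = (x + 7/3)*(x + 5)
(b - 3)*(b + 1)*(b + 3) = b^3 + b^2 - 9*b - 9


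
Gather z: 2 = 2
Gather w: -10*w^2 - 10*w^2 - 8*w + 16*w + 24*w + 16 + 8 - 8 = -20*w^2 + 32*w + 16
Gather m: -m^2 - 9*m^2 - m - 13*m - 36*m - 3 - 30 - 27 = -10*m^2 - 50*m - 60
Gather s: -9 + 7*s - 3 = 7*s - 12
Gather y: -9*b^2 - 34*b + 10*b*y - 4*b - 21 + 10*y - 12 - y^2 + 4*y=-9*b^2 - 38*b - y^2 + y*(10*b + 14) - 33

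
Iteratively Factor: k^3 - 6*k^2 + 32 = (k - 4)*(k^2 - 2*k - 8) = (k - 4)^2*(k + 2)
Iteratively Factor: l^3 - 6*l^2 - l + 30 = (l - 5)*(l^2 - l - 6) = (l - 5)*(l - 3)*(l + 2)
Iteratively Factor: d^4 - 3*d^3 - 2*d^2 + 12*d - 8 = (d - 2)*(d^3 - d^2 - 4*d + 4) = (d - 2)*(d - 1)*(d^2 - 4) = (d - 2)*(d - 1)*(d + 2)*(d - 2)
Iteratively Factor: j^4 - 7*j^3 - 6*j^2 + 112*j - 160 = (j - 2)*(j^3 - 5*j^2 - 16*j + 80) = (j - 4)*(j - 2)*(j^2 - j - 20) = (j - 4)*(j - 2)*(j + 4)*(j - 5)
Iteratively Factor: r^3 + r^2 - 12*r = (r - 3)*(r^2 + 4*r) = (r - 3)*(r + 4)*(r)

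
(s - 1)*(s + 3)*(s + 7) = s^3 + 9*s^2 + 11*s - 21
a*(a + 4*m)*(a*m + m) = a^3*m + 4*a^2*m^2 + a^2*m + 4*a*m^2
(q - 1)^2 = q^2 - 2*q + 1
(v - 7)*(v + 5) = v^2 - 2*v - 35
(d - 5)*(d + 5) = d^2 - 25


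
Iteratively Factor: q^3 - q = (q + 1)*(q^2 - q) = q*(q + 1)*(q - 1)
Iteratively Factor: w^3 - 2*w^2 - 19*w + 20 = (w - 1)*(w^2 - w - 20) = (w - 1)*(w + 4)*(w - 5)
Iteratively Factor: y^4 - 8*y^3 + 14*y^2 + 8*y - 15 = (y - 1)*(y^3 - 7*y^2 + 7*y + 15) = (y - 5)*(y - 1)*(y^2 - 2*y - 3) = (y - 5)*(y - 1)*(y + 1)*(y - 3)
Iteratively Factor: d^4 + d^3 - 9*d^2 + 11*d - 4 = (d - 1)*(d^3 + 2*d^2 - 7*d + 4) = (d - 1)^2*(d^2 + 3*d - 4) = (d - 1)^2*(d + 4)*(d - 1)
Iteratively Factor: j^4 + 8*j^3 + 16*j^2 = (j + 4)*(j^3 + 4*j^2) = (j + 4)^2*(j^2) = j*(j + 4)^2*(j)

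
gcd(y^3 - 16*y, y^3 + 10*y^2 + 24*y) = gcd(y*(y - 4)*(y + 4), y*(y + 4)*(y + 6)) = y^2 + 4*y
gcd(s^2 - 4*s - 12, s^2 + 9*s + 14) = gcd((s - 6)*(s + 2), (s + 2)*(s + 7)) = s + 2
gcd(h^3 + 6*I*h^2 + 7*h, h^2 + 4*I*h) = h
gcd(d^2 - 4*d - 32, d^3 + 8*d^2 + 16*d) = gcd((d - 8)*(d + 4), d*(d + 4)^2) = d + 4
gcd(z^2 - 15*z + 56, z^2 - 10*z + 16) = z - 8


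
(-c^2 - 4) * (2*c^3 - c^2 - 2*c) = -2*c^5 + c^4 - 6*c^3 + 4*c^2 + 8*c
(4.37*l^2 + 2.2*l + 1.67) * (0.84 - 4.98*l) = -21.7626*l^3 - 7.2852*l^2 - 6.4686*l + 1.4028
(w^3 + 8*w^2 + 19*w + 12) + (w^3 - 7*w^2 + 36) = 2*w^3 + w^2 + 19*w + 48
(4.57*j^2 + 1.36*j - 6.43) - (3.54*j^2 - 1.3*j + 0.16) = 1.03*j^2 + 2.66*j - 6.59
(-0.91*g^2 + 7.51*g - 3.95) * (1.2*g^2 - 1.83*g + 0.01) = -1.092*g^4 + 10.6773*g^3 - 18.4924*g^2 + 7.3036*g - 0.0395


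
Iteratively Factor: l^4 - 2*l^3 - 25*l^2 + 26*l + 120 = (l - 3)*(l^3 + l^2 - 22*l - 40) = (l - 3)*(l + 4)*(l^2 - 3*l - 10) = (l - 3)*(l + 2)*(l + 4)*(l - 5)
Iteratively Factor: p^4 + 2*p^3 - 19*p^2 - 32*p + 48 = (p - 4)*(p^3 + 6*p^2 + 5*p - 12) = (p - 4)*(p + 3)*(p^2 + 3*p - 4) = (p - 4)*(p + 3)*(p + 4)*(p - 1)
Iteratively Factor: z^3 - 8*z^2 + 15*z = (z)*(z^2 - 8*z + 15) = z*(z - 3)*(z - 5)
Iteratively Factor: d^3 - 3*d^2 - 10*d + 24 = (d + 3)*(d^2 - 6*d + 8) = (d - 4)*(d + 3)*(d - 2)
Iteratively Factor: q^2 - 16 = (q - 4)*(q + 4)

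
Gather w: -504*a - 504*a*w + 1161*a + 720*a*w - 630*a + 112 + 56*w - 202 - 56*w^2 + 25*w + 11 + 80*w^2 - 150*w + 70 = 27*a + 24*w^2 + w*(216*a - 69) - 9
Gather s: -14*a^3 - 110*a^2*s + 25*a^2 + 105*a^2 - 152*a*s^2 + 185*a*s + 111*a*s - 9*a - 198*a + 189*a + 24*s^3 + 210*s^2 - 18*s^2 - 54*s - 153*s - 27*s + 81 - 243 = -14*a^3 + 130*a^2 - 18*a + 24*s^3 + s^2*(192 - 152*a) + s*(-110*a^2 + 296*a - 234) - 162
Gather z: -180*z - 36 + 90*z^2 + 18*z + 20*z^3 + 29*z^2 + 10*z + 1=20*z^3 + 119*z^2 - 152*z - 35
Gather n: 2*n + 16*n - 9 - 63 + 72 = 18*n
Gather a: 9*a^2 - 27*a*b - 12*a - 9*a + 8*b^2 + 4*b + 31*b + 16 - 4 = 9*a^2 + a*(-27*b - 21) + 8*b^2 + 35*b + 12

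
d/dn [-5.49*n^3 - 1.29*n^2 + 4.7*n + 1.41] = -16.47*n^2 - 2.58*n + 4.7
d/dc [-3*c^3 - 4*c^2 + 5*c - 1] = -9*c^2 - 8*c + 5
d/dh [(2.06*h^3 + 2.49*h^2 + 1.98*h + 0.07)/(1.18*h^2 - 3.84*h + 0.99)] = (2.4308*h^4 - 15.8208*h^3 - 5.7798*h^2 + 4.765*h + 2.229)/(1.3924*h^4 - 9.0624*h^3 + 17.082*h^2 - 7.6032*h + 0.9801)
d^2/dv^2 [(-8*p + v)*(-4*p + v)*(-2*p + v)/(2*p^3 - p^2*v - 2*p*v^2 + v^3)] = 6*p*(-11*p^3 + 12*p^2*v - 33*p*v^2 + 4*v^3)/(p^6 - 3*p^4*v^2 + 3*p^2*v^4 - v^6)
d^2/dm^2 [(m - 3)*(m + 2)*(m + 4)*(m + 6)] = 12*m^2 + 54*m + 16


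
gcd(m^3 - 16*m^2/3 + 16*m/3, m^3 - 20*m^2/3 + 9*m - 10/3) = 1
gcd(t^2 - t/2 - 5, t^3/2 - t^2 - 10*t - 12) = t + 2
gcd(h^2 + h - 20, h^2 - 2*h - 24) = 1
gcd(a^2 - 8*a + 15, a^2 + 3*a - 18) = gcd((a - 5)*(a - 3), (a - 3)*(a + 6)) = a - 3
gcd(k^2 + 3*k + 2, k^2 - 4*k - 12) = k + 2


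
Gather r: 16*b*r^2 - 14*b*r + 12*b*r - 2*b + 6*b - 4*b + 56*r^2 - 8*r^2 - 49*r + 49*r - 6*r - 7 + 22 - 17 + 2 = r^2*(16*b + 48) + r*(-2*b - 6)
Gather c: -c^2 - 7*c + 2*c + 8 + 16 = -c^2 - 5*c + 24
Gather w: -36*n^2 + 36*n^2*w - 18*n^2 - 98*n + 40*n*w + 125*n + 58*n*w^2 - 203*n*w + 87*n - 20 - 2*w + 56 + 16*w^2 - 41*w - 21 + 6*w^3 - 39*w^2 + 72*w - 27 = -54*n^2 + 114*n + 6*w^3 + w^2*(58*n - 23) + w*(36*n^2 - 163*n + 29) - 12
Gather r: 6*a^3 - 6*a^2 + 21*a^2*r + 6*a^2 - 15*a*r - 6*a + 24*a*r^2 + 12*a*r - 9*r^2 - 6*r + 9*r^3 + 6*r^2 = 6*a^3 - 6*a + 9*r^3 + r^2*(24*a - 3) + r*(21*a^2 - 3*a - 6)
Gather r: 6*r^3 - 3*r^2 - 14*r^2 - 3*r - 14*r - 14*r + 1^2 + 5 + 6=6*r^3 - 17*r^2 - 31*r + 12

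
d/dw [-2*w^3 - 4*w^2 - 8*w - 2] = -6*w^2 - 8*w - 8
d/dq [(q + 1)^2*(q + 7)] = 3*(q + 1)*(q + 5)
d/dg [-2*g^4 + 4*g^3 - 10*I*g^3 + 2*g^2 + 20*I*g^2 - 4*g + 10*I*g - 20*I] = -8*g^3 + g^2*(12 - 30*I) + g*(4 + 40*I) - 4 + 10*I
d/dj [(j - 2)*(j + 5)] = 2*j + 3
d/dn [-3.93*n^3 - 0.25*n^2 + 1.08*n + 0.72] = -11.79*n^2 - 0.5*n + 1.08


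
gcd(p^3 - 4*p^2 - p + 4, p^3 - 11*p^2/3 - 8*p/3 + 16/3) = p^2 - 5*p + 4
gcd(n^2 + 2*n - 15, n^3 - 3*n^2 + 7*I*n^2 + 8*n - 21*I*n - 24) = n - 3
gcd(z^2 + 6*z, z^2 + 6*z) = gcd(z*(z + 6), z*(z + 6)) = z^2 + 6*z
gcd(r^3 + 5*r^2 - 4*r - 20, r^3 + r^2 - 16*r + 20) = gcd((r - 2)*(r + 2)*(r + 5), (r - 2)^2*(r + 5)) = r^2 + 3*r - 10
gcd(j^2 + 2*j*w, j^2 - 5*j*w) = j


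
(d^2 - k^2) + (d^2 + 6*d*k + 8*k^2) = 2*d^2 + 6*d*k + 7*k^2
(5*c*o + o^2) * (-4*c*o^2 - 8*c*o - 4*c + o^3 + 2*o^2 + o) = -20*c^2*o^3 - 40*c^2*o^2 - 20*c^2*o + c*o^4 + 2*c*o^3 + c*o^2 + o^5 + 2*o^4 + o^3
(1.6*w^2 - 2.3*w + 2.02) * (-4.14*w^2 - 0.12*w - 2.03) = -6.624*w^4 + 9.33*w^3 - 11.3348*w^2 + 4.4266*w - 4.1006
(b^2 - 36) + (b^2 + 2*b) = 2*b^2 + 2*b - 36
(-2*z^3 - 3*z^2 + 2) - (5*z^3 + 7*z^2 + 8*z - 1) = -7*z^3 - 10*z^2 - 8*z + 3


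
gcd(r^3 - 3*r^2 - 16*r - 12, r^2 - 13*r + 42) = r - 6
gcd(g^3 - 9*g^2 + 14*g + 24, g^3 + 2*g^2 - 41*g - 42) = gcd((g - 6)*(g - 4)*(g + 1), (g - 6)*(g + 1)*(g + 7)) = g^2 - 5*g - 6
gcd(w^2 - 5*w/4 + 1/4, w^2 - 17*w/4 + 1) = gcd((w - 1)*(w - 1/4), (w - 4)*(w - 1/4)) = w - 1/4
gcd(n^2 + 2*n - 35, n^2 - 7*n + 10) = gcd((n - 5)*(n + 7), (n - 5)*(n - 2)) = n - 5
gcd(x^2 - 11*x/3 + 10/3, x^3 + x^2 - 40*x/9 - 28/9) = x - 2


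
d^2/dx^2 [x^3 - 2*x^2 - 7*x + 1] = 6*x - 4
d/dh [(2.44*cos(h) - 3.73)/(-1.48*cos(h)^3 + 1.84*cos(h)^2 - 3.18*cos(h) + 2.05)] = (-7.2224*cos(h)^3 + 21.0508*cos(h)^2 - 13.7264*cos(h) + 6.8594)*sin(h)/(2.1904*cos(h)^6 - 5.4464*cos(h)^5 + 12.7984*cos(h)^4 - 17.7704*cos(h)^3 + 17.6564*cos(h)^2 - 13.038*cos(h) + 4.2025)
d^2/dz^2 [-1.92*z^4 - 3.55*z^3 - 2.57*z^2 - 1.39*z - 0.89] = -23.04*z^2 - 21.3*z - 5.14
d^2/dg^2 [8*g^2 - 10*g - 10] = 16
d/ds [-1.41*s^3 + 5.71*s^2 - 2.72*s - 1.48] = -4.23*s^2 + 11.42*s - 2.72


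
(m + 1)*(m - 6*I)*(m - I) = m^3 + m^2 - 7*I*m^2 - 6*m - 7*I*m - 6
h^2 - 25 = (h - 5)*(h + 5)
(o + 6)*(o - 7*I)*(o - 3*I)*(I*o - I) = I*o^4 + 10*o^3 + 5*I*o^3 + 50*o^2 - 27*I*o^2 - 60*o - 105*I*o + 126*I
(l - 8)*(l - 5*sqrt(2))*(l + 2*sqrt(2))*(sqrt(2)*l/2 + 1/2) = sqrt(2)*l^4/2 - 4*sqrt(2)*l^3 - 5*l^3/2 - 23*sqrt(2)*l^2/2 + 20*l^2 - 10*l + 92*sqrt(2)*l + 80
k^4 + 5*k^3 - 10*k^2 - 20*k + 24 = (k - 2)*(k - 1)*(k + 2)*(k + 6)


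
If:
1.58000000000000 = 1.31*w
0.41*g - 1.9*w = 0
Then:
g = 5.59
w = 1.21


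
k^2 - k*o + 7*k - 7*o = (k + 7)*(k - o)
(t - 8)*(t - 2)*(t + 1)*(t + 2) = t^4 - 7*t^3 - 12*t^2 + 28*t + 32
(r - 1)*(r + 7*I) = r^2 - r + 7*I*r - 7*I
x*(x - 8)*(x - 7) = x^3 - 15*x^2 + 56*x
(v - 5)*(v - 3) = v^2 - 8*v + 15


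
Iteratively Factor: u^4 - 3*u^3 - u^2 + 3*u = (u - 3)*(u^3 - u) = (u - 3)*(u - 1)*(u^2 + u) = (u - 3)*(u - 1)*(u + 1)*(u)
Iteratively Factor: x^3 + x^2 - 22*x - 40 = (x + 4)*(x^2 - 3*x - 10) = (x - 5)*(x + 4)*(x + 2)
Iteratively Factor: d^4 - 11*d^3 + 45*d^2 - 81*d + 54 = (d - 3)*(d^3 - 8*d^2 + 21*d - 18) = (d - 3)^2*(d^2 - 5*d + 6) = (d - 3)^2*(d - 2)*(d - 3)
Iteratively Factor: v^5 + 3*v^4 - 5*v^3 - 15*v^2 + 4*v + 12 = (v + 1)*(v^4 + 2*v^3 - 7*v^2 - 8*v + 12) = (v + 1)*(v + 3)*(v^3 - v^2 - 4*v + 4) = (v + 1)*(v + 2)*(v + 3)*(v^2 - 3*v + 2) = (v - 1)*(v + 1)*(v + 2)*(v + 3)*(v - 2)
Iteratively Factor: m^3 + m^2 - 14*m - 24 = (m + 2)*(m^2 - m - 12) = (m + 2)*(m + 3)*(m - 4)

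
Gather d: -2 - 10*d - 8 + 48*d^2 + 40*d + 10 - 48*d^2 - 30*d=0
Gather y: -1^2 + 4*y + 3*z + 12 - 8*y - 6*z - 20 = -4*y - 3*z - 9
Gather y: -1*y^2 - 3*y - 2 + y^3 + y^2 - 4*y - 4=y^3 - 7*y - 6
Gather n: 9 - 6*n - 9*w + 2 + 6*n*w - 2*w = n*(6*w - 6) - 11*w + 11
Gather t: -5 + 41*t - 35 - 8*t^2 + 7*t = -8*t^2 + 48*t - 40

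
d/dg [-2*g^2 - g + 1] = -4*g - 1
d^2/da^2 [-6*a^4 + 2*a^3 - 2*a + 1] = 12*a*(1 - 6*a)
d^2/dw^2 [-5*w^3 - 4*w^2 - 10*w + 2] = -30*w - 8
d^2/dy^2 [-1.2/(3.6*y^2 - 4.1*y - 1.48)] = (-31.104*y^2 + 35.424*y + 1.2*(7.2*y - 4.1)*(14.4*y - 8.2) + 12.7872)/(-3.6*y^2 + 4.1*y + 1.48)^3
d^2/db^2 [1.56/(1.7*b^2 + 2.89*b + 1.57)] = (-9.0168*b^2 - 15.32856*b + 1.56*(3.4*b + 2.89)*(6.8*b + 5.78) - 8.32728)/(1.7*b^2 + 2.89*b + 1.57)^3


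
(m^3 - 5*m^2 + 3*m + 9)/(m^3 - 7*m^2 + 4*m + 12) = (m^2 - 6*m + 9)/(m^2 - 8*m + 12)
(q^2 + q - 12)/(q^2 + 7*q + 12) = (q - 3)/(q + 3)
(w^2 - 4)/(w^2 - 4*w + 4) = (w + 2)/(w - 2)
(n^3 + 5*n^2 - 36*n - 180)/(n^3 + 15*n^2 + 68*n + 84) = (n^2 - n - 30)/(n^2 + 9*n + 14)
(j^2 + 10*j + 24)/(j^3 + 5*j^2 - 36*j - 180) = (j + 4)/(j^2 - j - 30)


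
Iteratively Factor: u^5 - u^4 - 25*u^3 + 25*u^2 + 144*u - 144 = (u + 4)*(u^4 - 5*u^3 - 5*u^2 + 45*u - 36) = (u - 1)*(u + 4)*(u^3 - 4*u^2 - 9*u + 36) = (u - 4)*(u - 1)*(u + 4)*(u^2 - 9) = (u - 4)*(u - 3)*(u - 1)*(u + 4)*(u + 3)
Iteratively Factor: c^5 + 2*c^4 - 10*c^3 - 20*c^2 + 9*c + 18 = (c - 1)*(c^4 + 3*c^3 - 7*c^2 - 27*c - 18) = (c - 1)*(c + 1)*(c^3 + 2*c^2 - 9*c - 18) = (c - 1)*(c + 1)*(c + 2)*(c^2 - 9) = (c - 3)*(c - 1)*(c + 1)*(c + 2)*(c + 3)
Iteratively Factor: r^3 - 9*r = (r + 3)*(r^2 - 3*r) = (r - 3)*(r + 3)*(r)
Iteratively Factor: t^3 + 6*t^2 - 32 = (t + 4)*(t^2 + 2*t - 8) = (t - 2)*(t + 4)*(t + 4)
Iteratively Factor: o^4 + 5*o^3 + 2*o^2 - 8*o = (o)*(o^3 + 5*o^2 + 2*o - 8) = o*(o + 4)*(o^2 + o - 2) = o*(o + 2)*(o + 4)*(o - 1)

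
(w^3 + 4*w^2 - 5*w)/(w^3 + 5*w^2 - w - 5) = w/(w + 1)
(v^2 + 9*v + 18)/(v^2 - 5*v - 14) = (v^2 + 9*v + 18)/(v^2 - 5*v - 14)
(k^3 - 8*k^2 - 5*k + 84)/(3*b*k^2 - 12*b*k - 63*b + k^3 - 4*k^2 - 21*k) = (k - 4)/(3*b + k)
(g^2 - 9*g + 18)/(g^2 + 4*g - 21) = (g - 6)/(g + 7)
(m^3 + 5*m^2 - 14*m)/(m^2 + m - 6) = m*(m + 7)/(m + 3)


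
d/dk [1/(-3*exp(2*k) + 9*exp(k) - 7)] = (6*exp(k) - 9)*exp(k)/(3*exp(2*k) - 9*exp(k) + 7)^2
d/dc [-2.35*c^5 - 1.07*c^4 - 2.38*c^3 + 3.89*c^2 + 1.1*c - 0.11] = -11.75*c^4 - 4.28*c^3 - 7.14*c^2 + 7.78*c + 1.1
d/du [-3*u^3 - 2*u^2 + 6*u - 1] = -9*u^2 - 4*u + 6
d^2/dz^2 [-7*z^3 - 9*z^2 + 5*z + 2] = -42*z - 18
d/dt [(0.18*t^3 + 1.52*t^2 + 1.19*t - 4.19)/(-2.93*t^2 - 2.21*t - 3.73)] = (-0.5274*t^4 - 0.7956*t^3 - 1.8867*t^2 - 35.8926*t - 13.6986)/(8.5849*t^4 + 12.9506*t^3 + 26.7419*t^2 + 16.4866*t + 13.9129)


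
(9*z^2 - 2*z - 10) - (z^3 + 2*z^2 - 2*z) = -z^3 + 7*z^2 - 10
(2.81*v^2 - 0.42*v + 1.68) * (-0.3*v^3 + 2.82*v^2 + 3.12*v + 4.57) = -0.843*v^5 + 8.0502*v^4 + 7.0788*v^3 + 16.2689*v^2 + 3.3222*v + 7.6776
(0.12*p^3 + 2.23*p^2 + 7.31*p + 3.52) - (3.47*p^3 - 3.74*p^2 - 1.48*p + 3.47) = -3.35*p^3 + 5.97*p^2 + 8.79*p + 0.0499999999999998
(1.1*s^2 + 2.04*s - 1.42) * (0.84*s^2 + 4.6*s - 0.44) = 0.924*s^4 + 6.7736*s^3 + 7.7072*s^2 - 7.4296*s + 0.6248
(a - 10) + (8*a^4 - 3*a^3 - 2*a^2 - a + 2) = 8*a^4 - 3*a^3 - 2*a^2 - 8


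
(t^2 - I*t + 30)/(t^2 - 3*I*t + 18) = (t + 5*I)/(t + 3*I)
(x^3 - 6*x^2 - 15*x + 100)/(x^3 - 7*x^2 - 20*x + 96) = (x^2 - 10*x + 25)/(x^2 - 11*x + 24)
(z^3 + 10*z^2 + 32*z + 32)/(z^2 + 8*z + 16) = z + 2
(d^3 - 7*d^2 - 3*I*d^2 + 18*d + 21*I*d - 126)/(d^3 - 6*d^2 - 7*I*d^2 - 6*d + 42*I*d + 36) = (d^2 + d*(-7 + 3*I) - 21*I)/(d^2 - d*(6 + I) + 6*I)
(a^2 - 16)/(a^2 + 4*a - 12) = (a^2 - 16)/(a^2 + 4*a - 12)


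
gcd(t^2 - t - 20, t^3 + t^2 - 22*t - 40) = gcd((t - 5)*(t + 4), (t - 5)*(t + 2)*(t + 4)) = t^2 - t - 20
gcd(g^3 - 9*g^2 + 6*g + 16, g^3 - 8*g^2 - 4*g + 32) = g^2 - 10*g + 16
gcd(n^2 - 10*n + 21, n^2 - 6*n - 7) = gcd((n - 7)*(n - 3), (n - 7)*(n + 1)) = n - 7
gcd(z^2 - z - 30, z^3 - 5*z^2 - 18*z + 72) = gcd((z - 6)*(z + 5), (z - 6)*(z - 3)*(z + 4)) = z - 6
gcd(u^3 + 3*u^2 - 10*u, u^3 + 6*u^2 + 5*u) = u^2 + 5*u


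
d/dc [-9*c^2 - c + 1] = -18*c - 1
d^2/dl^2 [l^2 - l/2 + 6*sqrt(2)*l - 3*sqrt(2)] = 2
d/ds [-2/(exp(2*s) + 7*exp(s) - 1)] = (4*exp(s) + 14)*exp(s)/(exp(2*s) + 7*exp(s) - 1)^2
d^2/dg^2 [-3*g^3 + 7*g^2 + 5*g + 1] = 14 - 18*g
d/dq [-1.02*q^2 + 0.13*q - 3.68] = 0.13 - 2.04*q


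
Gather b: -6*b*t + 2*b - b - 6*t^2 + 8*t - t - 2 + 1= b*(1 - 6*t) - 6*t^2 + 7*t - 1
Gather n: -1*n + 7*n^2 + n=7*n^2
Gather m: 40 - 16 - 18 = 6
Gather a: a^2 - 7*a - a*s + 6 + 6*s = a^2 + a*(-s - 7) + 6*s + 6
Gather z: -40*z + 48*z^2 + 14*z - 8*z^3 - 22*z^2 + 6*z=-8*z^3 + 26*z^2 - 20*z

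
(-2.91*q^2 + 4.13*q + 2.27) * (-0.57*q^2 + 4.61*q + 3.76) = 1.6587*q^4 - 15.7692*q^3 + 6.8038*q^2 + 25.9935*q + 8.5352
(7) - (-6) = 13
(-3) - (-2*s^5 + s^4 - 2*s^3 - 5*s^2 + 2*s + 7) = 2*s^5 - s^4 + 2*s^3 + 5*s^2 - 2*s - 10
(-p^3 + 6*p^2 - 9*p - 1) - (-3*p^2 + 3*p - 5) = -p^3 + 9*p^2 - 12*p + 4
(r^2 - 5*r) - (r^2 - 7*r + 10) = 2*r - 10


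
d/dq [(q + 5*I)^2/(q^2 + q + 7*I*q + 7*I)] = (q^2*(1 - 3*I) + q*(50 + 14*I) - 45 + 175*I)/(q^4 + q^3*(2 + 14*I) + q^2*(-48 + 28*I) + q*(-98 + 14*I) - 49)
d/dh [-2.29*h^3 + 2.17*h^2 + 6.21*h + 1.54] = -6.87*h^2 + 4.34*h + 6.21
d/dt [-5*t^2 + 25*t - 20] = 25 - 10*t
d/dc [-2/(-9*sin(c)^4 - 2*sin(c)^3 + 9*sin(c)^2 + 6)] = 12*(-sin(c) + 3*cos(2*c))*sin(c)*cos(c)/(9*sin(c)^4 + 2*sin(c)^3 - 9*sin(c)^2 - 6)^2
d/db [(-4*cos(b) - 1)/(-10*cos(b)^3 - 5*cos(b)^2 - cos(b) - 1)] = (70*cos(b) + 25*cos(2*b) + 20*cos(3*b) + 22)*sin(b)/(10*cos(b)^3 + 5*cos(b)^2 + cos(b) + 1)^2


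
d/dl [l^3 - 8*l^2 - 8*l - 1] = 3*l^2 - 16*l - 8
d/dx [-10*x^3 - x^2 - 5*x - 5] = -30*x^2 - 2*x - 5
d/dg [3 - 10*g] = -10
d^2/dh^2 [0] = 0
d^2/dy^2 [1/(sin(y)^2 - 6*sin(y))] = 2*(-2*sin(y) + 9 - 15/sin(y) - 18/sin(y)^2 + 36/sin(y)^3)/(sin(y) - 6)^3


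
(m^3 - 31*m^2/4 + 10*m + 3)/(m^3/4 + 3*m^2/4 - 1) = (4*m^3 - 31*m^2 + 40*m + 12)/(m^3 + 3*m^2 - 4)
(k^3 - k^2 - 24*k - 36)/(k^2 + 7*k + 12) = (k^2 - 4*k - 12)/(k + 4)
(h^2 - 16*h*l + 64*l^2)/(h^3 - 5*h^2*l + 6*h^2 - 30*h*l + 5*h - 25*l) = (h^2 - 16*h*l + 64*l^2)/(h^3 - 5*h^2*l + 6*h^2 - 30*h*l + 5*h - 25*l)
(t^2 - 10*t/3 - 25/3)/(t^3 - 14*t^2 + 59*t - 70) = (t + 5/3)/(t^2 - 9*t + 14)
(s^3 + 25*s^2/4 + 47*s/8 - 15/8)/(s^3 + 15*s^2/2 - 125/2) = (8*s^2 + 10*s - 3)/(4*(2*s^2 + 5*s - 25))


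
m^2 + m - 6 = (m - 2)*(m + 3)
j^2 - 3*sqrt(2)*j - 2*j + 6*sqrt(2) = (j - 2)*(j - 3*sqrt(2))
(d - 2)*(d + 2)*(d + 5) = d^3 + 5*d^2 - 4*d - 20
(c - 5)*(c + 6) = c^2 + c - 30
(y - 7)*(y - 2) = y^2 - 9*y + 14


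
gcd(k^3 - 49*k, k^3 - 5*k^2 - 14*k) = k^2 - 7*k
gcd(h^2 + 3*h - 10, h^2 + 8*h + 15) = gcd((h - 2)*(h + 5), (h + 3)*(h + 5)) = h + 5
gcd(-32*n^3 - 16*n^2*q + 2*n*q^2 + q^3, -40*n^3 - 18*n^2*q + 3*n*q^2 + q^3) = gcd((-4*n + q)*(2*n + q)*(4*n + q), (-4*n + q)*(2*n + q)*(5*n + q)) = -8*n^2 - 2*n*q + q^2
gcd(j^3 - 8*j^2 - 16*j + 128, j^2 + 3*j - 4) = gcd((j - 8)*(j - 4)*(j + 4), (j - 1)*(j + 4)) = j + 4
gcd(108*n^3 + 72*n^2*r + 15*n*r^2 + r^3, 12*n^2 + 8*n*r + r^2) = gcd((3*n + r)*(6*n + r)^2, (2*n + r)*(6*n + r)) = 6*n + r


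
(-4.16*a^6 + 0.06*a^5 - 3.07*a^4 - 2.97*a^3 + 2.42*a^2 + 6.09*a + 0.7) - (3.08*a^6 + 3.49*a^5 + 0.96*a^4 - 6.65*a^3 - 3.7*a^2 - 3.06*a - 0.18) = -7.24*a^6 - 3.43*a^5 - 4.03*a^4 + 3.68*a^3 + 6.12*a^2 + 9.15*a + 0.88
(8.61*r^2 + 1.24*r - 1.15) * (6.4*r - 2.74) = 55.104*r^3 - 15.6554*r^2 - 10.7576*r + 3.151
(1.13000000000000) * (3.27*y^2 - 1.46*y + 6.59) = 3.6951*y^2 - 1.6498*y + 7.4467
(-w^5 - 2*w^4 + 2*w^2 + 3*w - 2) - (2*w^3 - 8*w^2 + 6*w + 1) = -w^5 - 2*w^4 - 2*w^3 + 10*w^2 - 3*w - 3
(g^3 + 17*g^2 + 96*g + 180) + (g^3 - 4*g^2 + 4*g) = 2*g^3 + 13*g^2 + 100*g + 180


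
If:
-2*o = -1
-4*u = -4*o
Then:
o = 1/2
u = 1/2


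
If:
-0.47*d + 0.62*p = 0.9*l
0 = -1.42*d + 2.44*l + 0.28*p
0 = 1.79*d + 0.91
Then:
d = -0.51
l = -0.22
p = -0.70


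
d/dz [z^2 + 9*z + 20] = 2*z + 9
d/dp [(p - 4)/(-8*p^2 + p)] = 4*(2*p^2 - 16*p + 1)/(p^2*(64*p^2 - 16*p + 1))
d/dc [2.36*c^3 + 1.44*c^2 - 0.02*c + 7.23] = 7.08*c^2 + 2.88*c - 0.02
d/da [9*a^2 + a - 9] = 18*a + 1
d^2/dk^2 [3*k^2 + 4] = 6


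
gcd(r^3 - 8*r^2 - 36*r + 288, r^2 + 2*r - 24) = r + 6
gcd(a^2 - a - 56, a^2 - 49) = a + 7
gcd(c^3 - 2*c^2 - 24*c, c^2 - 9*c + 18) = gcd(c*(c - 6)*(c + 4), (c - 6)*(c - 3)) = c - 6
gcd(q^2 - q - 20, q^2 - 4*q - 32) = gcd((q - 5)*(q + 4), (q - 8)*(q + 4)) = q + 4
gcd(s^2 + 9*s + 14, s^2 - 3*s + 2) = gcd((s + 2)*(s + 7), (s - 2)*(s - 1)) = 1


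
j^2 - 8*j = j*(j - 8)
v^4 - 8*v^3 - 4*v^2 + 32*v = v*(v - 8)*(v - 2)*(v + 2)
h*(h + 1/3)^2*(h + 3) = h^4 + 11*h^3/3 + 19*h^2/9 + h/3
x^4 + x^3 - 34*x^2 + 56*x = x*(x - 4)*(x - 2)*(x + 7)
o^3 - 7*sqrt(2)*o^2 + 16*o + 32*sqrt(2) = (o - 4*sqrt(2))^2*(o + sqrt(2))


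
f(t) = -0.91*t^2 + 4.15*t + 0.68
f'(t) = 4.15 - 1.82*t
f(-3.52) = -25.20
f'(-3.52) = 10.56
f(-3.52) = -25.20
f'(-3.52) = 10.56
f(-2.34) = -14.01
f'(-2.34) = 8.41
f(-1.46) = -7.32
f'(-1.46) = 6.81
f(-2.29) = -13.60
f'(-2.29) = 8.32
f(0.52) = 2.59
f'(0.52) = 3.20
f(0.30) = 1.84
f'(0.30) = 3.60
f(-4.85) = -40.85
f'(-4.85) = 12.98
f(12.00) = -80.56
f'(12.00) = -17.69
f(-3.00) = -19.96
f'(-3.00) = 9.61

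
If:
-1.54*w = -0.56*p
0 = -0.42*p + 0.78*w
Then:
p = 0.00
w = 0.00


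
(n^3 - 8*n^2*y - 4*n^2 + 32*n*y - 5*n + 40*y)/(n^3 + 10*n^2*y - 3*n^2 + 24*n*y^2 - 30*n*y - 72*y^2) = (n^3 - 8*n^2*y - 4*n^2 + 32*n*y - 5*n + 40*y)/(n^3 + 10*n^2*y - 3*n^2 + 24*n*y^2 - 30*n*y - 72*y^2)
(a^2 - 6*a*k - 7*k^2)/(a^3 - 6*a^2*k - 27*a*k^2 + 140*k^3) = (a + k)/(a^2 + a*k - 20*k^2)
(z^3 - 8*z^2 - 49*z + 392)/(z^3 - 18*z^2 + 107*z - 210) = (z^2 - z - 56)/(z^2 - 11*z + 30)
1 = 1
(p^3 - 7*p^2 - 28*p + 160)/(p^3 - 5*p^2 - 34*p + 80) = (p - 4)/(p - 2)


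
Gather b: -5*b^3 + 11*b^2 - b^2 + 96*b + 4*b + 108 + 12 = -5*b^3 + 10*b^2 + 100*b + 120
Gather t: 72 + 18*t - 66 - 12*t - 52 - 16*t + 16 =-10*t - 30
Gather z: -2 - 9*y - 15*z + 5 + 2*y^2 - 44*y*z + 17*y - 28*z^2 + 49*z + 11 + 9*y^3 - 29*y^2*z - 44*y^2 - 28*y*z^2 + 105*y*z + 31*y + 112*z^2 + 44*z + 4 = 9*y^3 - 42*y^2 + 39*y + z^2*(84 - 28*y) + z*(-29*y^2 + 61*y + 78) + 18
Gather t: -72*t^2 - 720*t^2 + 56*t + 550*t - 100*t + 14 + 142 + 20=-792*t^2 + 506*t + 176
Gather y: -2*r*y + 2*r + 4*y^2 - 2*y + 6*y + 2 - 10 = 2*r + 4*y^2 + y*(4 - 2*r) - 8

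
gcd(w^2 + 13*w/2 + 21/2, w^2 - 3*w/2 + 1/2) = 1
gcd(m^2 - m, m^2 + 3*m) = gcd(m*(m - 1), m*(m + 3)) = m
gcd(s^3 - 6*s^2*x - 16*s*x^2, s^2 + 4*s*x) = s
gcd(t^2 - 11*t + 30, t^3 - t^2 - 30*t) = t - 6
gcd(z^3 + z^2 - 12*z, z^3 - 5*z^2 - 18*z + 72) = z^2 + z - 12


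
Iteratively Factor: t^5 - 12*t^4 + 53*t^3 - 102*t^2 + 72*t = (t)*(t^4 - 12*t^3 + 53*t^2 - 102*t + 72) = t*(t - 3)*(t^3 - 9*t^2 + 26*t - 24) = t*(t - 3)^2*(t^2 - 6*t + 8) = t*(t - 4)*(t - 3)^2*(t - 2)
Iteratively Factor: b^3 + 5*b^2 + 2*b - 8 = (b + 2)*(b^2 + 3*b - 4) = (b + 2)*(b + 4)*(b - 1)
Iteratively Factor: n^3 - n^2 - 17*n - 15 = (n + 3)*(n^2 - 4*n - 5) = (n - 5)*(n + 3)*(n + 1)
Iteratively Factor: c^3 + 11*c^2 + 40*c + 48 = (c + 4)*(c^2 + 7*c + 12) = (c + 4)^2*(c + 3)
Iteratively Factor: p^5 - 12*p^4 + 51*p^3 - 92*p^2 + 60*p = (p)*(p^4 - 12*p^3 + 51*p^2 - 92*p + 60) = p*(p - 2)*(p^3 - 10*p^2 + 31*p - 30) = p*(p - 3)*(p - 2)*(p^2 - 7*p + 10) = p*(p - 5)*(p - 3)*(p - 2)*(p - 2)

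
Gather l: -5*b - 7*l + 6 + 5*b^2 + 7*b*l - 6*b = 5*b^2 - 11*b + l*(7*b - 7) + 6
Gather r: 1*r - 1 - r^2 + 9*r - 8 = -r^2 + 10*r - 9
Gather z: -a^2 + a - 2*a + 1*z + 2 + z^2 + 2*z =-a^2 - a + z^2 + 3*z + 2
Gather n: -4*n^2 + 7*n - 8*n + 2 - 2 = -4*n^2 - n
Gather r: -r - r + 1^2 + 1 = 2 - 2*r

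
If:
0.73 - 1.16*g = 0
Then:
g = 0.63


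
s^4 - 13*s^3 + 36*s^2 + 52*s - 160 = (s - 8)*(s - 5)*(s - 2)*(s + 2)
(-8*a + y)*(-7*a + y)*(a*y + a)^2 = 56*a^4*y^2 + 112*a^4*y + 56*a^4 - 15*a^3*y^3 - 30*a^3*y^2 - 15*a^3*y + a^2*y^4 + 2*a^2*y^3 + a^2*y^2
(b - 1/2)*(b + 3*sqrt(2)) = b^2 - b/2 + 3*sqrt(2)*b - 3*sqrt(2)/2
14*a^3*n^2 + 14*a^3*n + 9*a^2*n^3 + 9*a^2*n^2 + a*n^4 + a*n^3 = n*(2*a + n)*(7*a + n)*(a*n + a)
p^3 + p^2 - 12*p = p*(p - 3)*(p + 4)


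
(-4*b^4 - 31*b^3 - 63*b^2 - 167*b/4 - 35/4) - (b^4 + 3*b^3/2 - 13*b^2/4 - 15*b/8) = -5*b^4 - 65*b^3/2 - 239*b^2/4 - 319*b/8 - 35/4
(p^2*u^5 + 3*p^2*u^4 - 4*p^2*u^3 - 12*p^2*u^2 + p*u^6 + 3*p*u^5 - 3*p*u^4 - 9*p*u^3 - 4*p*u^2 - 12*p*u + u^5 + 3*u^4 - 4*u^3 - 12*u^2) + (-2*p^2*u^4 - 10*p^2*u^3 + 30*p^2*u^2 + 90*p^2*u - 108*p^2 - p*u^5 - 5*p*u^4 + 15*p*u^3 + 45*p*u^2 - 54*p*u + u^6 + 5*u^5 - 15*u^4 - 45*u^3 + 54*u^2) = p^2*u^5 + p^2*u^4 - 14*p^2*u^3 + 18*p^2*u^2 + 90*p^2*u - 108*p^2 + p*u^6 + 2*p*u^5 - 8*p*u^4 + 6*p*u^3 + 41*p*u^2 - 66*p*u + u^6 + 6*u^5 - 12*u^4 - 49*u^3 + 42*u^2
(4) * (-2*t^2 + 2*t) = -8*t^2 + 8*t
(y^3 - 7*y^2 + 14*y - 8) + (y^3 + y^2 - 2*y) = 2*y^3 - 6*y^2 + 12*y - 8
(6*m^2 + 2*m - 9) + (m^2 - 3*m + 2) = 7*m^2 - m - 7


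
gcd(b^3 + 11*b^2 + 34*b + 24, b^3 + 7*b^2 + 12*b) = b + 4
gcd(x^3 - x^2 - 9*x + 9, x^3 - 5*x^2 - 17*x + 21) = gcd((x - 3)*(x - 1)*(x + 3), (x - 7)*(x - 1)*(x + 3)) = x^2 + 2*x - 3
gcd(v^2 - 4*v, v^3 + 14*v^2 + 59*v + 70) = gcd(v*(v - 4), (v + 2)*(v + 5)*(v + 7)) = 1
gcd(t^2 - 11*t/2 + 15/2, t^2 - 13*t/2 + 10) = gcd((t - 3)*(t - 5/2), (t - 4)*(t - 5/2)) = t - 5/2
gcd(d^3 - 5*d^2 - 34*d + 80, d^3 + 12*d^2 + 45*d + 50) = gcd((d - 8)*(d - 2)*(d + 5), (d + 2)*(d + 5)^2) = d + 5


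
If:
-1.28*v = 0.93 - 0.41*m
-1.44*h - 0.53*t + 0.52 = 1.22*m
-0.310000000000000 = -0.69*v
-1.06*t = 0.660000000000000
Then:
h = -2.52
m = 3.67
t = -0.62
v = 0.45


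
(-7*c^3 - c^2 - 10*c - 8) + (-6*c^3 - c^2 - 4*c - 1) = -13*c^3 - 2*c^2 - 14*c - 9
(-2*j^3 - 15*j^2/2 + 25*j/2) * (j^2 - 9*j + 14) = -2*j^5 + 21*j^4/2 + 52*j^3 - 435*j^2/2 + 175*j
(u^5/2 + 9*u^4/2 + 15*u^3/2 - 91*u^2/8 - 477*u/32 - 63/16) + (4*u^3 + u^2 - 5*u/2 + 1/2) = u^5/2 + 9*u^4/2 + 23*u^3/2 - 83*u^2/8 - 557*u/32 - 55/16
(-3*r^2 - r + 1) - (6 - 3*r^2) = -r - 5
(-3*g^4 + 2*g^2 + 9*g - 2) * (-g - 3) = 3*g^5 + 9*g^4 - 2*g^3 - 15*g^2 - 25*g + 6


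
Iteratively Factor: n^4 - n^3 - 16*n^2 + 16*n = (n - 1)*(n^3 - 16*n) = (n - 4)*(n - 1)*(n^2 + 4*n) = n*(n - 4)*(n - 1)*(n + 4)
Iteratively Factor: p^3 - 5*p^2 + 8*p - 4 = (p - 2)*(p^2 - 3*p + 2) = (p - 2)^2*(p - 1)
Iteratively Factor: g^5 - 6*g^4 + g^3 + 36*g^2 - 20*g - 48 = (g + 2)*(g^4 - 8*g^3 + 17*g^2 + 2*g - 24) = (g - 3)*(g + 2)*(g^3 - 5*g^2 + 2*g + 8) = (g - 4)*(g - 3)*(g + 2)*(g^2 - g - 2) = (g - 4)*(g - 3)*(g + 1)*(g + 2)*(g - 2)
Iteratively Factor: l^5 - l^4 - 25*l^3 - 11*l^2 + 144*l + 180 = (l - 5)*(l^4 + 4*l^3 - 5*l^2 - 36*l - 36) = (l - 5)*(l - 3)*(l^3 + 7*l^2 + 16*l + 12) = (l - 5)*(l - 3)*(l + 2)*(l^2 + 5*l + 6) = (l - 5)*(l - 3)*(l + 2)*(l + 3)*(l + 2)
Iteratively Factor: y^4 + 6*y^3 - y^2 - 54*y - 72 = (y + 2)*(y^3 + 4*y^2 - 9*y - 36) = (y + 2)*(y + 4)*(y^2 - 9) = (y - 3)*(y + 2)*(y + 4)*(y + 3)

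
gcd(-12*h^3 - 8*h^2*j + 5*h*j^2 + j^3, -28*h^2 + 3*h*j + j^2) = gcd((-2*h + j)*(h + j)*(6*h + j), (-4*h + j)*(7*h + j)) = 1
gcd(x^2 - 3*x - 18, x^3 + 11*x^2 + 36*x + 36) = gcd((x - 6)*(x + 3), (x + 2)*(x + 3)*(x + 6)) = x + 3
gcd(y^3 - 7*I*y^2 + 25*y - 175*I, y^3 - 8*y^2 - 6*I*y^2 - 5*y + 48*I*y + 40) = y - 5*I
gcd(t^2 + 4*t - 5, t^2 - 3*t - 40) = t + 5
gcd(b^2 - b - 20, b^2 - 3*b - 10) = b - 5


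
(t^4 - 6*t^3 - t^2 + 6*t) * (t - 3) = t^5 - 9*t^4 + 17*t^3 + 9*t^2 - 18*t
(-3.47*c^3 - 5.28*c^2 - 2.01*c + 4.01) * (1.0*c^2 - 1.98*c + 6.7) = -3.47*c^5 + 1.5906*c^4 - 14.8046*c^3 - 27.3862*c^2 - 21.4068*c + 26.867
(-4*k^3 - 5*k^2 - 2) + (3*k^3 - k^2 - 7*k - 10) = -k^3 - 6*k^2 - 7*k - 12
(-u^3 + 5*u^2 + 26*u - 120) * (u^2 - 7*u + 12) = -u^5 + 12*u^4 - 21*u^3 - 242*u^2 + 1152*u - 1440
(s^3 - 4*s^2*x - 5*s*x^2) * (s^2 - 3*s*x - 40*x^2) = s^5 - 7*s^4*x - 33*s^3*x^2 + 175*s^2*x^3 + 200*s*x^4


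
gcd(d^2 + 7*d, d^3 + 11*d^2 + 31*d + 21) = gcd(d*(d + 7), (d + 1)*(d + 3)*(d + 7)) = d + 7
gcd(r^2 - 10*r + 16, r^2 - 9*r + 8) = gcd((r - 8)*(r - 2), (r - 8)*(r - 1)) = r - 8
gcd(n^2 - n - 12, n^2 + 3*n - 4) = 1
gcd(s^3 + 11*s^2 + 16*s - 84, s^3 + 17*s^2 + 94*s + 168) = s^2 + 13*s + 42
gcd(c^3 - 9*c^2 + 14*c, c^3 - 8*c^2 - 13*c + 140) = c - 7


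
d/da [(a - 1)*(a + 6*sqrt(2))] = 2*a - 1 + 6*sqrt(2)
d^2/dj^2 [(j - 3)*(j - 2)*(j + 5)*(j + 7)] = 12*j^2 + 42*j - 38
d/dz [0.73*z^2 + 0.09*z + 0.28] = 1.46*z + 0.09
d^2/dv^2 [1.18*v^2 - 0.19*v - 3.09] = 2.36000000000000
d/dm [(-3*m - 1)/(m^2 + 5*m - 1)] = (3*m^2 + 2*m + 8)/(m^4 + 10*m^3 + 23*m^2 - 10*m + 1)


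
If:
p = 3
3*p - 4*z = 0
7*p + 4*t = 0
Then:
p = 3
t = -21/4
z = 9/4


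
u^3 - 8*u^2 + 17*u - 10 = (u - 5)*(u - 2)*(u - 1)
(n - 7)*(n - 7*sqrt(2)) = n^2 - 7*sqrt(2)*n - 7*n + 49*sqrt(2)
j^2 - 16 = (j - 4)*(j + 4)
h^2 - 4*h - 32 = (h - 8)*(h + 4)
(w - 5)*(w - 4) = w^2 - 9*w + 20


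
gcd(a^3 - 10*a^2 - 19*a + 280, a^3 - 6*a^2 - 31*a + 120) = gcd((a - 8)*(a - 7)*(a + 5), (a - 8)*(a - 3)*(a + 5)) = a^2 - 3*a - 40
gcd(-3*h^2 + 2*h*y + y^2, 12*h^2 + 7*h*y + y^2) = 3*h + y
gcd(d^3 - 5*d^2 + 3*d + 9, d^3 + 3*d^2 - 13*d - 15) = d^2 - 2*d - 3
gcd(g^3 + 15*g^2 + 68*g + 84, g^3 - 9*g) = 1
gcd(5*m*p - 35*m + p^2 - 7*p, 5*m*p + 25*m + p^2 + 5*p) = 5*m + p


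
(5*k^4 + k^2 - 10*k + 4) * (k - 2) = 5*k^5 - 10*k^4 + k^3 - 12*k^2 + 24*k - 8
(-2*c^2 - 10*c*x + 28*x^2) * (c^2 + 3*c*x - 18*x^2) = -2*c^4 - 16*c^3*x + 34*c^2*x^2 + 264*c*x^3 - 504*x^4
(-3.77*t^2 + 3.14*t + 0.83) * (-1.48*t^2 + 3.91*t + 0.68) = 5.5796*t^4 - 19.3879*t^3 + 8.4854*t^2 + 5.3805*t + 0.5644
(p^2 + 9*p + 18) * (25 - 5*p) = -5*p^3 - 20*p^2 + 135*p + 450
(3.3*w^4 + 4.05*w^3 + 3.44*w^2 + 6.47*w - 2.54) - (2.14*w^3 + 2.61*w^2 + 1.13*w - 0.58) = 3.3*w^4 + 1.91*w^3 + 0.83*w^2 + 5.34*w - 1.96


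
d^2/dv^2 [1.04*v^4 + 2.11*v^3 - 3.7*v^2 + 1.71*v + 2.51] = 12.48*v^2 + 12.66*v - 7.4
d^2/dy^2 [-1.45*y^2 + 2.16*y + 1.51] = -2.90000000000000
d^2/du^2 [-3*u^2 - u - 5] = -6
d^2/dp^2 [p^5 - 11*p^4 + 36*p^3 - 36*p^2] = 20*p^3 - 132*p^2 + 216*p - 72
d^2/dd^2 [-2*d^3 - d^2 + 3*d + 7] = -12*d - 2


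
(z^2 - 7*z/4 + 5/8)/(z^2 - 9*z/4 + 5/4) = (z - 1/2)/(z - 1)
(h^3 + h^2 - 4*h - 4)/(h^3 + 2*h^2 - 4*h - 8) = (h + 1)/(h + 2)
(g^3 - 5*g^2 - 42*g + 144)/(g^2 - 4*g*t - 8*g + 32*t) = (-g^2 - 3*g + 18)/(-g + 4*t)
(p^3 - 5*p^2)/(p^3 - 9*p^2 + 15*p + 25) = p^2/(p^2 - 4*p - 5)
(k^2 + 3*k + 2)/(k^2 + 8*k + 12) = (k + 1)/(k + 6)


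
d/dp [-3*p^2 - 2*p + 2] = -6*p - 2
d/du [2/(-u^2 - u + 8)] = 2*(2*u + 1)/(u^2 + u - 8)^2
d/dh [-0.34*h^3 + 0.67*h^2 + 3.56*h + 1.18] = -1.02*h^2 + 1.34*h + 3.56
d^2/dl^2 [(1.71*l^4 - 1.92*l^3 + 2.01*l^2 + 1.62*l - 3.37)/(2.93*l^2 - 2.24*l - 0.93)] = (29.360358*l^6 - 67.338432*l^5 + 23.5231020000001*l^4 + 81.464292*l^3 - 146.9751*l^2 + 149.230284*l - 55.45712)/(25.153757*l^6 - 57.690528*l^5 + 20.152833*l^4 + 25.383232*l^3 - 6.396633*l^2 - 5.812128*l - 0.804357)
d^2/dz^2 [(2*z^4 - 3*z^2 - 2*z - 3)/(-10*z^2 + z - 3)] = 4*(-100*z^6 + 30*z^5 - 93*z^4 + 139*z^3 + 261*z^2 - 135*z - 27)/(1000*z^6 - 300*z^5 + 930*z^4 - 181*z^3 + 279*z^2 - 27*z + 27)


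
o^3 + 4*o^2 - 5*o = o*(o - 1)*(o + 5)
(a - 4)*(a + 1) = a^2 - 3*a - 4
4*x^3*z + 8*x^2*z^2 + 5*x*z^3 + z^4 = z*(x + z)*(2*x + z)^2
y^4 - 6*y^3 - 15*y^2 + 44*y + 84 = (y - 7)*(y - 3)*(y + 2)^2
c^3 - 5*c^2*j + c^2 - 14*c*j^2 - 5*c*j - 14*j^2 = (c + 1)*(c - 7*j)*(c + 2*j)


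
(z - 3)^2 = z^2 - 6*z + 9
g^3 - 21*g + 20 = (g - 4)*(g - 1)*(g + 5)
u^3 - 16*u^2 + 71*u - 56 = (u - 8)*(u - 7)*(u - 1)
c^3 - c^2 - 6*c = c*(c - 3)*(c + 2)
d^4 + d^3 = d^3*(d + 1)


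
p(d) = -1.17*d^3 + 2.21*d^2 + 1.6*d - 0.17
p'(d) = -3.51*d^2 + 4.42*d + 1.6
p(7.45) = -349.38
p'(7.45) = -160.28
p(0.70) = 1.63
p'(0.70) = 2.97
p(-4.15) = 114.88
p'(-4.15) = -77.19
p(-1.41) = 5.25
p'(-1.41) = -11.61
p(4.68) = -64.21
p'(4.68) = -54.59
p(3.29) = -12.65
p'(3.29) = -21.85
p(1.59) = 3.26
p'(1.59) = -0.25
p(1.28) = 3.05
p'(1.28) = 1.51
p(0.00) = -0.17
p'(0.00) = 1.60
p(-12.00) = 2320.63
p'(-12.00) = -556.88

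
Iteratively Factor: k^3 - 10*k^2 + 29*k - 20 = (k - 5)*(k^2 - 5*k + 4) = (k - 5)*(k - 4)*(k - 1)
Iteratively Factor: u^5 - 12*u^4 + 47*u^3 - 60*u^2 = (u - 4)*(u^4 - 8*u^3 + 15*u^2) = u*(u - 4)*(u^3 - 8*u^2 + 15*u) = u*(u - 5)*(u - 4)*(u^2 - 3*u) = u*(u - 5)*(u - 4)*(u - 3)*(u)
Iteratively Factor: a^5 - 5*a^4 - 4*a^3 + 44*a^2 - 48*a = (a)*(a^4 - 5*a^3 - 4*a^2 + 44*a - 48) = a*(a - 2)*(a^3 - 3*a^2 - 10*a + 24) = a*(a - 4)*(a - 2)*(a^2 + a - 6) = a*(a - 4)*(a - 2)*(a + 3)*(a - 2)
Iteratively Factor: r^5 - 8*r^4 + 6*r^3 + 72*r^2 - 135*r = (r)*(r^4 - 8*r^3 + 6*r^2 + 72*r - 135) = r*(r + 3)*(r^3 - 11*r^2 + 39*r - 45) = r*(r - 3)*(r + 3)*(r^2 - 8*r + 15) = r*(r - 3)^2*(r + 3)*(r - 5)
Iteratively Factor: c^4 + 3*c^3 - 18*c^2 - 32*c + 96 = (c - 3)*(c^3 + 6*c^2 - 32) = (c - 3)*(c + 4)*(c^2 + 2*c - 8) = (c - 3)*(c + 4)^2*(c - 2)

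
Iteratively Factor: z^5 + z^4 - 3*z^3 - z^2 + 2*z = (z - 1)*(z^4 + 2*z^3 - z^2 - 2*z) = z*(z - 1)*(z^3 + 2*z^2 - z - 2) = z*(z - 1)^2*(z^2 + 3*z + 2) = z*(z - 1)^2*(z + 1)*(z + 2)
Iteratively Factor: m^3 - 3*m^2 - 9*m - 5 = (m + 1)*(m^2 - 4*m - 5) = (m + 1)^2*(m - 5)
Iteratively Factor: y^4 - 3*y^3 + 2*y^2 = (y)*(y^3 - 3*y^2 + 2*y) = y*(y - 1)*(y^2 - 2*y) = y^2*(y - 1)*(y - 2)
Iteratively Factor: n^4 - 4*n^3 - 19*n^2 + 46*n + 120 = (n - 5)*(n^3 + n^2 - 14*n - 24) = (n - 5)*(n - 4)*(n^2 + 5*n + 6) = (n - 5)*(n - 4)*(n + 3)*(n + 2)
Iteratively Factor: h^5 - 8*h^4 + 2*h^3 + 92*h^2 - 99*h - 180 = (h + 1)*(h^4 - 9*h^3 + 11*h^2 + 81*h - 180) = (h - 4)*(h + 1)*(h^3 - 5*h^2 - 9*h + 45) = (h - 5)*(h - 4)*(h + 1)*(h^2 - 9) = (h - 5)*(h - 4)*(h - 3)*(h + 1)*(h + 3)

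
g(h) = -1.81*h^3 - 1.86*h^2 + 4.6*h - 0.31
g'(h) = -5.43*h^2 - 3.72*h + 4.6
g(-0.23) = -1.44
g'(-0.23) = 5.17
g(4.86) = -229.66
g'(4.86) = -141.73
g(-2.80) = 11.96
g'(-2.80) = -27.56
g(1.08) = 0.21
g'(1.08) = -5.75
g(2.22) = -19.07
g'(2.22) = -30.42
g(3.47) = -82.37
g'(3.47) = -73.69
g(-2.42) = 3.32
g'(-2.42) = -18.20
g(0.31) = 0.88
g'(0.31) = 2.92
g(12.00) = -3340.63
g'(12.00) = -821.96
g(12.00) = -3340.63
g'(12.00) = -821.96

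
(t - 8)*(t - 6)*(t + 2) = t^3 - 12*t^2 + 20*t + 96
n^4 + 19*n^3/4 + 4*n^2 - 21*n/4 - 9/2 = (n - 1)*(n + 3/4)*(n + 2)*(n + 3)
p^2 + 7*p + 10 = (p + 2)*(p + 5)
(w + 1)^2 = w^2 + 2*w + 1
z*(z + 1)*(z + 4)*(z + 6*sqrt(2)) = z^4 + 5*z^3 + 6*sqrt(2)*z^3 + 4*z^2 + 30*sqrt(2)*z^2 + 24*sqrt(2)*z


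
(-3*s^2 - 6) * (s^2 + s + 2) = -3*s^4 - 3*s^3 - 12*s^2 - 6*s - 12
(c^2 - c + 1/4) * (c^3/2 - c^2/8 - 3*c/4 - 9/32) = c^5/2 - 5*c^4/8 - c^3/2 + 7*c^2/16 + 3*c/32 - 9/128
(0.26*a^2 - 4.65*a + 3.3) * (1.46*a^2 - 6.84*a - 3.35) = 0.3796*a^4 - 8.5674*a^3 + 35.753*a^2 - 6.9945*a - 11.055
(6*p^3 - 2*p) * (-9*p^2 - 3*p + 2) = -54*p^5 - 18*p^4 + 30*p^3 + 6*p^2 - 4*p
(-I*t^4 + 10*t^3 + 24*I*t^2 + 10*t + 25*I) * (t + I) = -I*t^5 + 11*t^4 + 34*I*t^3 - 14*t^2 + 35*I*t - 25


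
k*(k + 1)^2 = k^3 + 2*k^2 + k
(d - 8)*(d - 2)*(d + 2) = d^3 - 8*d^2 - 4*d + 32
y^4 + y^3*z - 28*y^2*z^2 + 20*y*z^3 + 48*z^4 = (y - 4*z)*(y - 2*z)*(y + z)*(y + 6*z)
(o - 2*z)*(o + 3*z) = o^2 + o*z - 6*z^2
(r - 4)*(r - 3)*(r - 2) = r^3 - 9*r^2 + 26*r - 24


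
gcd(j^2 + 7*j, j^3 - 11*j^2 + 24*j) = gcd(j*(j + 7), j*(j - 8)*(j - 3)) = j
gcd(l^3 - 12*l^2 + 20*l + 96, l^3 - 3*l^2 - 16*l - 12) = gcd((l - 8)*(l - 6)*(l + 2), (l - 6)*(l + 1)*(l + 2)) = l^2 - 4*l - 12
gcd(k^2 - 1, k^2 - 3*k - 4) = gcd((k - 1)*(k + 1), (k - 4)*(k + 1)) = k + 1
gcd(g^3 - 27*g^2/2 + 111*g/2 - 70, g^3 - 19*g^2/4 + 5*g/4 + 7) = g - 4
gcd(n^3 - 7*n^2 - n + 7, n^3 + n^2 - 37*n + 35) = n - 1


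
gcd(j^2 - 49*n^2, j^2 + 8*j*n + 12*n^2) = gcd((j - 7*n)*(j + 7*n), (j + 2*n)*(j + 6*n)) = 1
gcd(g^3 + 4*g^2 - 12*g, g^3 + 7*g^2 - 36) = g^2 + 4*g - 12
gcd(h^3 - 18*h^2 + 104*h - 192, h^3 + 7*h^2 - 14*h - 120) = h - 4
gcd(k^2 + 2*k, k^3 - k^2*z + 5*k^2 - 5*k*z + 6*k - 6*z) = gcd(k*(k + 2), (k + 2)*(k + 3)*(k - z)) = k + 2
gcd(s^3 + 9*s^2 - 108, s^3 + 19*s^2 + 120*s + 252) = s^2 + 12*s + 36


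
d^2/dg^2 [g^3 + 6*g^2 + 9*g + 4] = 6*g + 12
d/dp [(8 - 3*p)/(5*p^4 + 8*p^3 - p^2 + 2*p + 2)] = (45*p^4 - 112*p^3 - 195*p^2 + 16*p - 22)/(25*p^8 + 80*p^7 + 54*p^6 + 4*p^5 + 53*p^4 + 28*p^3 + 8*p + 4)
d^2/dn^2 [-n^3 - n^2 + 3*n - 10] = -6*n - 2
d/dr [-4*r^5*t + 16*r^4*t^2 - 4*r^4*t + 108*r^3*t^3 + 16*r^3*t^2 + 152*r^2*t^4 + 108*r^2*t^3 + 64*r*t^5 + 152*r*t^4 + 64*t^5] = 4*t*(-5*r^4 + 16*r^3*t - 4*r^3 + 81*r^2*t^2 + 12*r^2*t + 76*r*t^3 + 54*r*t^2 + 16*t^4 + 38*t^3)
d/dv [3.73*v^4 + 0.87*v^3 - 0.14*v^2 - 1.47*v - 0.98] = 14.92*v^3 + 2.61*v^2 - 0.28*v - 1.47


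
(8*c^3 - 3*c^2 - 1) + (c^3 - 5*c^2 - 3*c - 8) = 9*c^3 - 8*c^2 - 3*c - 9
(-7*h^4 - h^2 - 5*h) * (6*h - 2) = -42*h^5 + 14*h^4 - 6*h^3 - 28*h^2 + 10*h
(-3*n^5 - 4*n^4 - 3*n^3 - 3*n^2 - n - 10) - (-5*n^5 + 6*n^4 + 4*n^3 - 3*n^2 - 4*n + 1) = 2*n^5 - 10*n^4 - 7*n^3 + 3*n - 11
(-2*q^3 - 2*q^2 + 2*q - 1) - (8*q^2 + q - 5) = -2*q^3 - 10*q^2 + q + 4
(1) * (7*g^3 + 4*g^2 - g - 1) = 7*g^3 + 4*g^2 - g - 1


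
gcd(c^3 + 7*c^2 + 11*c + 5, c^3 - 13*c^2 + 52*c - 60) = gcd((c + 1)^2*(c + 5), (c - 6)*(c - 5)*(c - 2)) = 1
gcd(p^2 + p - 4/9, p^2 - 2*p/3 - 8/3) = p + 4/3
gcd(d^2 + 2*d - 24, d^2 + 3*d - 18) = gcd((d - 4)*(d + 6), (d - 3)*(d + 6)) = d + 6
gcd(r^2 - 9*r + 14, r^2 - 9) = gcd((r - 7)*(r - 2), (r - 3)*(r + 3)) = 1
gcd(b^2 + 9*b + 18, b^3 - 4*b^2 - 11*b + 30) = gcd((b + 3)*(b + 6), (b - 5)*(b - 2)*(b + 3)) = b + 3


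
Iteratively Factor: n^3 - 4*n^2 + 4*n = (n - 2)*(n^2 - 2*n) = (n - 2)^2*(n)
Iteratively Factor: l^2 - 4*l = (l)*(l - 4)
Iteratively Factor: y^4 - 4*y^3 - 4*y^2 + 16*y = (y - 2)*(y^3 - 2*y^2 - 8*y) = (y - 2)*(y + 2)*(y^2 - 4*y) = (y - 4)*(y - 2)*(y + 2)*(y)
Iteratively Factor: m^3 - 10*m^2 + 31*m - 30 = (m - 2)*(m^2 - 8*m + 15) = (m - 5)*(m - 2)*(m - 3)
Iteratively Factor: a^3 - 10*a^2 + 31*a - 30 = (a - 2)*(a^2 - 8*a + 15) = (a - 5)*(a - 2)*(a - 3)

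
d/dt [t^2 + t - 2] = 2*t + 1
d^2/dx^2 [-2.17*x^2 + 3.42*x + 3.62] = -4.34000000000000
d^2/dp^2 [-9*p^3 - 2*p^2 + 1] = -54*p - 4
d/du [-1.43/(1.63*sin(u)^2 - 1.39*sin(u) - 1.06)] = (4.6618*sin(u) - 1.9877)*cos(u)/(-1.63*sin(u)^2 + 1.39*sin(u) + 1.06)^2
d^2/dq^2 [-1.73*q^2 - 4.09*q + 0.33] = -3.46000000000000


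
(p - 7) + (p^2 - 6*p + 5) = p^2 - 5*p - 2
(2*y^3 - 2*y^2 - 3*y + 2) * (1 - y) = -2*y^4 + 4*y^3 + y^2 - 5*y + 2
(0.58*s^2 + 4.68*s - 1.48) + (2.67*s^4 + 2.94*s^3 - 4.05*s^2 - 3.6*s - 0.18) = 2.67*s^4 + 2.94*s^3 - 3.47*s^2 + 1.08*s - 1.66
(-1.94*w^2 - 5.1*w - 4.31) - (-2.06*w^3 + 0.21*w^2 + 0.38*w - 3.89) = 2.06*w^3 - 2.15*w^2 - 5.48*w - 0.419999999999999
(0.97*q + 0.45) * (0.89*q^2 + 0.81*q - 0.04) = 0.8633*q^3 + 1.1862*q^2 + 0.3257*q - 0.018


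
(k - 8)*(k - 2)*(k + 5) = k^3 - 5*k^2 - 34*k + 80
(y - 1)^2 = y^2 - 2*y + 1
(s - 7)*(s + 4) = s^2 - 3*s - 28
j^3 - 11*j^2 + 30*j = j*(j - 6)*(j - 5)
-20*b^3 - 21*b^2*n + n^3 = (-5*b + n)*(b + n)*(4*b + n)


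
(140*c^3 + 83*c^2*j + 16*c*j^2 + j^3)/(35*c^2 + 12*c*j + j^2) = 4*c + j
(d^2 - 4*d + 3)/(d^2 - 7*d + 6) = (d - 3)/(d - 6)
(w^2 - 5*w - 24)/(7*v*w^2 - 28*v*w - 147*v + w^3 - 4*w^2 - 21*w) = (w - 8)/(7*v*w - 49*v + w^2 - 7*w)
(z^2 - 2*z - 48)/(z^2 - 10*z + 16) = (z + 6)/(z - 2)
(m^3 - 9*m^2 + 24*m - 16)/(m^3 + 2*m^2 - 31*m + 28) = (m - 4)/(m + 7)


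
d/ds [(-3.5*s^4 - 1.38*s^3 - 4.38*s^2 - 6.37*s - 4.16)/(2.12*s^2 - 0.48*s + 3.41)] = (-14.84*s^5 + 2.1144*s^4 - 46.4152*s^3 + 1.4894*s^2 - 12.2332*s - 23.7185)/(4.4944*s^4 - 2.0352*s^3 + 14.6888*s^2 - 3.2736*s + 11.6281)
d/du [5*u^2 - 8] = 10*u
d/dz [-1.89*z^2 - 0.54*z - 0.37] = -3.78*z - 0.54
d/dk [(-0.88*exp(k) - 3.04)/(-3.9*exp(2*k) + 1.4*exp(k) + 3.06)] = (-3.432*exp(2*k) - 23.712*exp(k) + 1.5632)*exp(k)/(15.21*exp(4*k) - 10.92*exp(3*k) - 21.908*exp(2*k) + 8.568*exp(k) + 9.3636)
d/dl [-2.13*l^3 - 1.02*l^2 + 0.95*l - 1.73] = -6.39*l^2 - 2.04*l + 0.95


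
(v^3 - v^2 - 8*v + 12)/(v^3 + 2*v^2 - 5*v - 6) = (v - 2)/(v + 1)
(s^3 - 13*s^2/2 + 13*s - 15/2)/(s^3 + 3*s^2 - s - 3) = (2*s^2 - 11*s + 15)/(2*(s^2 + 4*s + 3))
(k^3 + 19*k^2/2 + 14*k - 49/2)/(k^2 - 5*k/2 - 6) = (-2*k^3 - 19*k^2 - 28*k + 49)/(-2*k^2 + 5*k + 12)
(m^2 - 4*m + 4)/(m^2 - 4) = (m - 2)/(m + 2)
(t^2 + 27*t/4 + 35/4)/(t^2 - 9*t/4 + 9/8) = 2*(4*t^2 + 27*t + 35)/(8*t^2 - 18*t + 9)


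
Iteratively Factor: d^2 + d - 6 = (d - 2)*(d + 3)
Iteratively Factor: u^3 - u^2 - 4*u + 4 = (u + 2)*(u^2 - 3*u + 2) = (u - 1)*(u + 2)*(u - 2)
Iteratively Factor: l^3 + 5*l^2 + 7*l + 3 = (l + 3)*(l^2 + 2*l + 1) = (l + 1)*(l + 3)*(l + 1)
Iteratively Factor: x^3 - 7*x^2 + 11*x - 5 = (x - 1)*(x^2 - 6*x + 5) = (x - 1)^2*(x - 5)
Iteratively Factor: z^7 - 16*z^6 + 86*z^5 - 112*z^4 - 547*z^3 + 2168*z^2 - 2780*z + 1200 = (z + 3)*(z^6 - 19*z^5 + 143*z^4 - 541*z^3 + 1076*z^2 - 1060*z + 400) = (z - 5)*(z + 3)*(z^5 - 14*z^4 + 73*z^3 - 176*z^2 + 196*z - 80) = (z - 5)*(z - 4)*(z + 3)*(z^4 - 10*z^3 + 33*z^2 - 44*z + 20) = (z - 5)*(z - 4)*(z - 2)*(z + 3)*(z^3 - 8*z^2 + 17*z - 10) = (z - 5)^2*(z - 4)*(z - 2)*(z + 3)*(z^2 - 3*z + 2) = (z - 5)^2*(z - 4)*(z - 2)*(z - 1)*(z + 3)*(z - 2)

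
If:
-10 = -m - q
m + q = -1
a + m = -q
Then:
No Solution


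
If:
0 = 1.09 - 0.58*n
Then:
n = 1.88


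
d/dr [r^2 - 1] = 2*r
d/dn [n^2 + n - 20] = 2*n + 1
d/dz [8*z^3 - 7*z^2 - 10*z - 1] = 24*z^2 - 14*z - 10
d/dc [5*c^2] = 10*c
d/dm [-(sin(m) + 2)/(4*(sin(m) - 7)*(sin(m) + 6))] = (sin(m)^2 + 4*sin(m) + 40)*cos(m)/(4*(sin(m) - 7)^2*(sin(m) + 6)^2)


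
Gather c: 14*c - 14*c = 0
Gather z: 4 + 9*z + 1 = 9*z + 5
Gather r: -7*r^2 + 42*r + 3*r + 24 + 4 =-7*r^2 + 45*r + 28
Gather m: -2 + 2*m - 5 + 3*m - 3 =5*m - 10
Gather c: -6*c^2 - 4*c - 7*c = -6*c^2 - 11*c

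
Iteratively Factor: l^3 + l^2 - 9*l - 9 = (l - 3)*(l^2 + 4*l + 3) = (l - 3)*(l + 3)*(l + 1)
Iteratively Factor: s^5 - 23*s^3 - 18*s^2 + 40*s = (s)*(s^4 - 23*s^2 - 18*s + 40) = s*(s + 4)*(s^3 - 4*s^2 - 7*s + 10) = s*(s + 2)*(s + 4)*(s^2 - 6*s + 5) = s*(s - 1)*(s + 2)*(s + 4)*(s - 5)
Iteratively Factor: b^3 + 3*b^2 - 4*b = (b)*(b^2 + 3*b - 4) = b*(b - 1)*(b + 4)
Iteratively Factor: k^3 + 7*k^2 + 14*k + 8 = (k + 4)*(k^2 + 3*k + 2) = (k + 2)*(k + 4)*(k + 1)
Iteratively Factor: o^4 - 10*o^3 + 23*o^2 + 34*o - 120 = (o - 4)*(o^3 - 6*o^2 - o + 30) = (o - 4)*(o - 3)*(o^2 - 3*o - 10) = (o - 4)*(o - 3)*(o + 2)*(o - 5)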